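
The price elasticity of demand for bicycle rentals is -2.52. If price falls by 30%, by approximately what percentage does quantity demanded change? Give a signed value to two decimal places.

75.60

%ΔQ ≈ E × %ΔP = (-2.52) × (-30%) = 75.60%.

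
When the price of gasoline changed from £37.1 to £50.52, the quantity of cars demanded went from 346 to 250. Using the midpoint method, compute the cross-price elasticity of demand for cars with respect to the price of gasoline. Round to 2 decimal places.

-1.05

%ΔQ_x = (250 − 346)/[(346+250)/2] = -96/298 ≈ -0.3221.
%ΔP_y = (50.52 − 37.1)/[(37.1+50.52)/2] ≈ 0.3063.
E_xy = -0.3221/0.3063 ≈ -1.05.
E_xy < 0, so cars and gasoline are complements.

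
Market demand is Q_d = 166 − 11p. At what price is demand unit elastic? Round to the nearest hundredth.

For linear demand Q_d = a − bp, E = −bp/(a − bp). |E| = 1 ⇒ bp = a − bp ⇒ p = a/(2b).
p = 166/(2·11) ≈ 7.55.

7.55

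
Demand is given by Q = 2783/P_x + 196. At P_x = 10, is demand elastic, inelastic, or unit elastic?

At P_x = 10, Q = 474.3.
dQ/dP_x = −2783/P_x² = −27.83.
Point elasticity E = (dQ/dP_x)·(P_x/Q) = -27.83 × 10/474.3 ≈ -0.587.
|E| ≈ 0.587 < 1, so demand is inelastic.

inelastic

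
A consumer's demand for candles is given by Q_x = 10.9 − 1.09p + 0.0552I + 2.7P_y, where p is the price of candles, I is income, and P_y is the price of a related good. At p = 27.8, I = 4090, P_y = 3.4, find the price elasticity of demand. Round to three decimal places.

Substituting, Q_x = 10.9 − 1.09(27.8) + 0.0552(4090) + 2.7(3.4) = 10.9 − 30.302 + 225.768 + 9.18 = 215.546.
∂Q_x/∂p = −1.09, so E_p = (−1.09)·(27.8/215.546) ≈ -0.141.
|E_p| < 1: demand is inelastic.

-0.141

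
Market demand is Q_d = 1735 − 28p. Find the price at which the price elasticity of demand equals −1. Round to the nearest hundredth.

For linear demand Q_d = a − bp, E = −bp/(a − bp). |E| = 1 ⇒ bp = a − bp ⇒ p = a/(2b).
p = 1735/(2·28) ≈ 30.98.

30.98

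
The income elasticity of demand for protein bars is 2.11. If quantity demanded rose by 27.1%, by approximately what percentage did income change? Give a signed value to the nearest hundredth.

%ΔQ ≈ E × %ΔI ⇒ %ΔI = %ΔQ / E = (27.1%)/(2.11) ≈ 12.84%.

12.84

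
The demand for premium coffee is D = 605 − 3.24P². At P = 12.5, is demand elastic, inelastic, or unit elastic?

elastic

At P = 12.5, D = 98.75.
dD/dP = −2·3.24·P = −81.
Point elasticity E = (dD/dP)·(P/D) = -81 × 12.5/98.75 ≈ -10.253.
|E| ≈ 10.253 > 1, so demand is elastic.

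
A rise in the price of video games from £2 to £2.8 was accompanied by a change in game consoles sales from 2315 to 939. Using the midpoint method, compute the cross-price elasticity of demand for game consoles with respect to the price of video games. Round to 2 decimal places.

%ΔQ_x = (939 − 2315)/[(2315+939)/2] = -1376/1627 ≈ -0.8457.
%ΔP_y = (2.8 − 2)/[(2+2.8)/2] ≈ 0.3333.
E_xy = -0.8457/0.3333 ≈ -2.54.
E_xy < 0, so game consoles and video games are complements.

-2.54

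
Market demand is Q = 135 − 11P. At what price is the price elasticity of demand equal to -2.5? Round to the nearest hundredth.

8.77

Set −bP/(a − bP) = −2.5 ⇒ bP = 2.5(a − bP) ⇒ bP(1+2.5) = 2.5·a.
P = 2.5·135/(11·3.5) ≈ 8.77.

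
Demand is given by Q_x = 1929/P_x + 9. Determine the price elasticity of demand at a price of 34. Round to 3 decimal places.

At P_x = 34, Q_x = 65.7353.
dQ_x/dP_x = −1929/P_x² = −1.6687.
Point elasticity E = (dQ_x/dP_x)·(P_x/Q_x) = -1.6687 × 34/65.7353 ≈ -0.863.
|E| < 1, so demand is inelastic at this price.

-0.863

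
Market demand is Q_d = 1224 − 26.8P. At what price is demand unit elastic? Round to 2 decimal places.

For linear demand Q_d = a − bP, E = −bP/(a − bP). |E| = 1 ⇒ bP = a − bP ⇒ P = a/(2b).
P = 1224/(2·26.8) ≈ 22.84.

22.84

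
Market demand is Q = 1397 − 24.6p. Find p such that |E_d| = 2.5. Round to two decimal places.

40.56

Set −bp/(a − bp) = −2.5 ⇒ bp = 2.5(a − bp) ⇒ bp(1+2.5) = 2.5·a.
p = 2.5·1397/(24.6·3.5) ≈ 40.56.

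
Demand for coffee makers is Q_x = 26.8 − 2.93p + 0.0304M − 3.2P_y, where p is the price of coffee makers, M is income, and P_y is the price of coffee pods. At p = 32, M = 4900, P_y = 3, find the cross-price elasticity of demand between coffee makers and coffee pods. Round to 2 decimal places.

-0.13

At the given point, Q_x = 26.8 − 2.93(32) + 0.0304(4900) − 3.2(3) = 26.8 − 93.76 + 148.96 − 9.6 = 72.4.
∂Q_x/∂P_y = −3.2, so E_xy = -3.2·(3/72.4) ≈ -0.13.
E_xy < 0: the goods are complements.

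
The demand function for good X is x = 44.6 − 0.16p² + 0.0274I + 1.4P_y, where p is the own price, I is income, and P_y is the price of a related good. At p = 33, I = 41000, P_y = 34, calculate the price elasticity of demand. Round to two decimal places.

x = 44.6 − 0.16(33)² + 0.0274(41000) + 1.4(34) = 44.6 − 174.24 + 1123.4 + 47.6 = 1041.36.
∂x/∂p = −2·0.16·p = -10.56, so E_p = -10.56·(33/1041.36) ≈ -0.33.
|E_p| < 1: demand is inelastic.

-0.33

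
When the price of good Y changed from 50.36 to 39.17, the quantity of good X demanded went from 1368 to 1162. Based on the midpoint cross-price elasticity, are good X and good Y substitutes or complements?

%ΔQ_x = (1162 − 1368)/[(1368+1162)/2] = -206/1265 ≈ -0.1628.
%ΔP_y = (39.17 − 50.36)/[(50.36+39.17)/2] ≈ -0.2500.
E_xy = -0.1628/-0.2500 ≈ 0.651.
E_xy > 0, so the goods are substitutes.

substitutes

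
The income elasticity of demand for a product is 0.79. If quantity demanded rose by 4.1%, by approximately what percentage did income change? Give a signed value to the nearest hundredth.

5.19

%ΔQ ≈ E × %ΔI ⇒ %ΔI = %ΔQ / E = (4.1%)/(0.79) ≈ 5.19%.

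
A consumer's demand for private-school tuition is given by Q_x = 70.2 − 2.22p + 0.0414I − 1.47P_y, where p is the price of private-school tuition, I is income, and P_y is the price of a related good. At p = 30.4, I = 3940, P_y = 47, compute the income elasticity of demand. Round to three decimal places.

At the given point, Q_x = 70.2 − 2.22(30.4) + 0.0414(3940) − 1.47(47) = 70.2 − 67.488 + 163.116 − 69.09 = 96.738.
∂Q_x/∂I = +0.0414, so E_I = 0.0414·(3940/96.738) ≈ 1.686.
E_I > 1: normal good (luxury).

1.686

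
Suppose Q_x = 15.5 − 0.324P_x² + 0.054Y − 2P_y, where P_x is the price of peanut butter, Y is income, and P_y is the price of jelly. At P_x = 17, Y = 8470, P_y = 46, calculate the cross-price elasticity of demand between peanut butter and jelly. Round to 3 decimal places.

-0.320

At the given point, Q_x = 15.5 − 0.324(17)² + 0.054(8470) − 2(46) = 15.5 − 93.636 + 457.38 − 92 = 287.244.
∂Q_x/∂P_y = −2, so E_xy = -2·(46/287.244) ≈ -0.320.
E_xy < 0: the goods are complements.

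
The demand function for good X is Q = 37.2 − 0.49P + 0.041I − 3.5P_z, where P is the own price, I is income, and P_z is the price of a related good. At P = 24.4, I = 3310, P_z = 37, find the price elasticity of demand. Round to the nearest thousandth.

Q = 37.2 − 0.49(24.4) + 0.041(3310) − 3.5(37) = 37.2 − 11.956 + 135.71 − 129.5 = 31.454.
∂Q/∂P = −0.49, so E_p = (−0.49)·(24.4/31.454) ≈ -0.380.
|E_p| < 1: demand is inelastic.

-0.380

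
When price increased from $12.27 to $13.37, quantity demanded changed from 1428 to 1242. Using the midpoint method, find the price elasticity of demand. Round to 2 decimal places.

-1.62

%Δq = (1242 − 1428)/[(1428 + 1242)/2] = -186/1335 ≈ -0.1393.
%Δp = (13.37 − 12.27)/[(12.27 + 13.37)/2] = 1.1/12.82 ≈ 0.0858.
Arc elasticity E = %Δq/%Δp ≈ -0.1393/0.0858 ≈ -1.62.
|E| > 1: demand is elastic over this range.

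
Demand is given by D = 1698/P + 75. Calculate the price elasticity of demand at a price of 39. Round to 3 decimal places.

At P = 39, D = 118.5385.
dD/dP = −1698/P² = −1.1164.
Point elasticity E = (dD/dP)·(P/D) = -1.1164 × 39/118.5385 ≈ -0.367.
|E| < 1, so demand is inelastic at this price.

-0.367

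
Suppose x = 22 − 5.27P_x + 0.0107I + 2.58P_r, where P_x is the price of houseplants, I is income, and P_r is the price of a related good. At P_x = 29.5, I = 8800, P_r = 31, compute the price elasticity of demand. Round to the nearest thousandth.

x = 22 − 5.27(29.5) + 0.0107(8800) + 2.58(31) = 22 − 155.465 + 94.16 + 79.98 = 40.675.
∂x/∂P_x = −5.27, so E_p = (−5.27)·(29.5/40.675) ≈ -3.822.
|E_p| > 1: demand is elastic.

-3.822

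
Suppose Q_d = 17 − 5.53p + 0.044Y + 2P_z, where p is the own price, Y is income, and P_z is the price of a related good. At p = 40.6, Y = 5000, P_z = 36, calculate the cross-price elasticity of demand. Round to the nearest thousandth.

0.852

Q_d = 17 − 5.53(40.6) + 0.044(5000) + 2(36) = 17 − 224.518 + 220 + 72 = 84.482.
∂Q_d/∂P_z = +2, so E_xy = 2·(36/84.482) ≈ 0.852.
E_xy > 0: the goods are substitutes.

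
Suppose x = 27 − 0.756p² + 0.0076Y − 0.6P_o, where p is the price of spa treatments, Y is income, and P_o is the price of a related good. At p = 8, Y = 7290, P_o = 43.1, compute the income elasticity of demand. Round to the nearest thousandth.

6.790

At the given point, x = 27 − 0.756(8)² + 0.0076(7290) − 0.6(43.1) = 27 − 48.384 + 55.404 − 25.86 = 8.16.
∂x/∂Y = +0.0076, so E_I = 0.0076·(7290/8.16) ≈ 6.790.
E_I > 1: normal good (luxury).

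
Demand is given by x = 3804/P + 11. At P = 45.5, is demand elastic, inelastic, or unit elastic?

At P = 45.5, x = 94.6044.
dx/dP = −3804/P² = −1.8375.
Point elasticity E = (dx/dP)·(P/x) = -1.8375 × 45.5/94.6044 ≈ -0.884.
|E| ≈ 0.884 < 1, so demand is inelastic.

inelastic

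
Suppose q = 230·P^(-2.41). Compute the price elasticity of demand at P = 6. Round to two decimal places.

For a Cobb–Douglas (constant-elasticity) form q = A·P^α·…, the elasticity with respect to P equals the exponent α at every point.
Here the exponent on P is -2.41, so the price elasticity of demand is -2.41.

-2.41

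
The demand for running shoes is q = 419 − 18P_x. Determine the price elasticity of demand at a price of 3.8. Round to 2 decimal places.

At P_x = 3.8, q = 350.6.
dq/dP_x = −18.
Point elasticity E = (dq/dP_x)·(P_x/q) = -18 × 3.8/350.6 ≈ -0.20.
|E| < 1, so demand is inelastic at this price.

-0.20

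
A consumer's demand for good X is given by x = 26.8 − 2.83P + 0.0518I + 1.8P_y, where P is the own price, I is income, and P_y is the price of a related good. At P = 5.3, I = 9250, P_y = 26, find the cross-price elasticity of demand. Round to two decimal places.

0.09

First evaluate x: 26.8 − 2.83(5.3) + 0.0518(9250) + 1.8(26) = 26.8 − 14.999 + 479.15 + 46.8 = 537.751.
∂x/∂P_y = +1.8, so E_xy = 1.8·(26/537.751) ≈ 0.09.
E_xy > 0: the goods are substitutes.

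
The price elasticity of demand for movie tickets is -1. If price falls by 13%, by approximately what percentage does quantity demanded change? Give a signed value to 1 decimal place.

13.0

%ΔQ ≈ E × %ΔP = (-1) × (-13%) = 13.0%.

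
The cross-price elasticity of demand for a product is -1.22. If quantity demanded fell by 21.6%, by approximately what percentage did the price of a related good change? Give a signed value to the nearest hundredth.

17.70

%ΔQ ≈ E × %ΔP_y ⇒ %ΔP_y = %ΔQ / E = (-21.6%)/(-1.22) ≈ 17.70%.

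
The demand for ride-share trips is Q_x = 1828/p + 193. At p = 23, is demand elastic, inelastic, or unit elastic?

inelastic

At p = 23, Q_x = 272.4783.
dQ_x/dp = −1828/p² = −3.4556.
Point elasticity E = (dQ_x/dp)·(p/Q_x) = -3.4556 × 23/272.4783 ≈ -0.292.
|E| ≈ 0.292 < 1, so demand is inelastic.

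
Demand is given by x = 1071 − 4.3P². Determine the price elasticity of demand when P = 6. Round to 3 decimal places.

-0.338

At P = 6, x = 916.2.
dx/dP = −2·4.3·P = −51.6.
Point elasticity E = (dx/dP)·(P/x) = -51.6 × 6/916.2 ≈ -0.338.
|E| < 1, so demand is inelastic at this price.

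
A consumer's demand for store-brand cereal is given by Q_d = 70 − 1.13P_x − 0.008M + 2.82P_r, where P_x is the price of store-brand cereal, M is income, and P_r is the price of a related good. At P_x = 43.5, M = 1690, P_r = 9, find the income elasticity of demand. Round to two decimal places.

-0.41

Substituting, Q_d = 70 − 1.13(43.5) − 0.008(1690) + 2.82(9) = 70 − 49.155 − 13.52 + 25.38 = 32.705.
∂Q_d/∂M = −0.008, so E_I = -0.008·(1690/32.705) ≈ -0.41.
E_I < 0: inferior good.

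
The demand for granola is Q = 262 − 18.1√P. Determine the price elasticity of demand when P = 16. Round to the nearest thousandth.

-0.191

At P = 16, Q = 189.6.
dQ/dP = −18.1/(2√P) = −18.1/(2·4).
Point elasticity E = (dQ/dP)·(P/Q) = -2.2625 × 16/189.6 ≈ -0.191.
|E| < 1, so demand is inelastic at this price.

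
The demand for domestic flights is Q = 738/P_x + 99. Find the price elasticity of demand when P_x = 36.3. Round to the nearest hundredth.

-0.17

At P_x = 36.3, Q = 119.3306.
dQ/dP_x = −738/P_x² = −0.5601.
Point elasticity E = (dQ/dP_x)·(P_x/Q) = -0.5601 × 36.3/119.3306 ≈ -0.17.
|E| < 1, so demand is inelastic at this price.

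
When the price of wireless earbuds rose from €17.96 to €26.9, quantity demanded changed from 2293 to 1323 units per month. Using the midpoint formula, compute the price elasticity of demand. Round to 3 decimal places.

%Δq = (1323 − 2293)/[(2293 + 1323)/2] = -970/1808 ≈ -0.5365.
%Δp = (26.9 − 17.96)/[(17.96 + 26.9)/2] = 8.94/22.43 ≈ 0.3986.
Arc elasticity E = %Δq/%Δp ≈ -0.5365/0.3986 ≈ -1.346.
|E| > 1: demand is elastic over this range.

-1.346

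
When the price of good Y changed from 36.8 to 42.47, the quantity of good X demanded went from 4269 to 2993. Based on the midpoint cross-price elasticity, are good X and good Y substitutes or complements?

complements

%ΔQ_x = (2993 − 4269)/[(4269+2993)/2] = -1276/3631 ≈ -0.3514.
%ΔP_y = (42.47 − 36.8)/[(36.8+42.47)/2] ≈ 0.1431.
E_xy = -0.3514/0.1431 ≈ -2.457.
E_xy < 0, so the goods are complements.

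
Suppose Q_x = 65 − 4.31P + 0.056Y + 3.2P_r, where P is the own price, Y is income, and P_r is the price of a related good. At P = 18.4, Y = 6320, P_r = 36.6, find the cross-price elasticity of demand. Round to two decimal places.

First evaluate Q_x: 65 − 4.31(18.4) + 0.056(6320) + 3.2(36.6) = 65 − 79.304 + 353.92 + 117.12 = 456.736.
∂Q_x/∂P_r = +3.2, so E_xy = 3.2·(36.6/456.736) ≈ 0.26.
E_xy > 0: the goods are substitutes.

0.26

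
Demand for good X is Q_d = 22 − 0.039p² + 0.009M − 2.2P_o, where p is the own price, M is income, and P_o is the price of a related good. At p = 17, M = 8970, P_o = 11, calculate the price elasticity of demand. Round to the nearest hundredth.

At the given point, Q_d = 22 − 0.039(17)² + 0.009(8970) − 2.2(11) = 22 − 11.271 + 80.73 − 24.2 = 67.259.
∂Q_d/∂p = −2·0.039·p = -1.326, so E_p = -1.326·(17/67.259) ≈ -0.34.
|E_p| < 1: demand is inelastic.

-0.34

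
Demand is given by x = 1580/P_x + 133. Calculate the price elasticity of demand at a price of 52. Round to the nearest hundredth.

At P_x = 52, x = 163.3846.
dx/dP_x = −1580/P_x² = −0.5843.
Point elasticity E = (dx/dP_x)·(P_x/x) = -0.5843 × 52/163.3846 ≈ -0.19.
|E| < 1, so demand is inelastic at this price.

-0.19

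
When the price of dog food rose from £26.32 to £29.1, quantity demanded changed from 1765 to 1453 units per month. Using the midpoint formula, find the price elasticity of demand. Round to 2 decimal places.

-1.93

%Δq = (1453 − 1765)/[(1765 + 1453)/2] = -312/1609 ≈ -0.1939.
%ΔP = (29.1 − 26.32)/[(26.32 + 29.1)/2] = 2.78/27.71 ≈ 0.1003.
Arc elasticity E = %Δq/%ΔP ≈ -0.1939/0.1003 ≈ -1.93.
|E| > 1: demand is elastic over this range.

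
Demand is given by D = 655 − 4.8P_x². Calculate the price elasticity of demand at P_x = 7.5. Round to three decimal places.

-1.403

At P_x = 7.5, D = 385.
dD/dP_x = −2·4.8·P_x = −72.
Point elasticity E = (dD/dP_x)·(P_x/D) = -72 × 7.5/385 ≈ -1.403.
|E| > 1, so demand is elastic at this price.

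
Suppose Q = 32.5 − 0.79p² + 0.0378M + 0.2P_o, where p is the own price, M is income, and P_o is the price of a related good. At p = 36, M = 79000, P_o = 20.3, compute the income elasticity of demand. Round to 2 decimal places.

1.49

First evaluate Q: 32.5 − 0.79(36)² + 0.0378(79000) + 0.2(20.3) = 32.5 − 1023.84 + 2986.2 + 4.06 = 1998.92.
∂Q/∂M = +0.0378, so E_I = 0.0378·(79000/1998.92) ≈ 1.49.
E_I > 1: normal good (luxury).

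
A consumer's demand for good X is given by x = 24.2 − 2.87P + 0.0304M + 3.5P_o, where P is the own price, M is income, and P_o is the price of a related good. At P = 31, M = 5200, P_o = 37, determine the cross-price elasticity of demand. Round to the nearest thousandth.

0.581

At the given point, x = 24.2 − 2.87(31) + 0.0304(5200) + 3.5(37) = 24.2 − 88.97 + 158.08 + 129.5 = 222.81.
∂x/∂P_o = +3.5, so E_xy = 3.5·(37/222.81) ≈ 0.581.
E_xy > 0: the goods are substitutes.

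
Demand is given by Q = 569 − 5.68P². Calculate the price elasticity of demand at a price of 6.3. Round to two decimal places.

At P = 6.3, Q = 343.5608.
dQ/dP = −2·5.68·P = −71.568.
Point elasticity E = (dQ/dP)·(P/Q) = -71.568 × 6.3/343.5608 ≈ -1.31.
|E| > 1, so demand is elastic at this price.

-1.31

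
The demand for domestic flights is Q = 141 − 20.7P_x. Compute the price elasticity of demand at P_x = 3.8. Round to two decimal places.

-1.26

At P_x = 3.8, Q = 62.34.
dQ/dP_x = −20.7.
Point elasticity E = (dQ/dP_x)·(P_x/Q) = -20.7 × 3.8/62.34 ≈ -1.26.
|E| > 1, so demand is elastic at this price.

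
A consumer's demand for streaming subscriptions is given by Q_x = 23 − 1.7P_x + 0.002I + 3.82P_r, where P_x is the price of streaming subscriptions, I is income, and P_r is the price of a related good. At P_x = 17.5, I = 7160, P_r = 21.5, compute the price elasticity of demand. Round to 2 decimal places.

At the given point, Q_x = 23 − 1.7(17.5) + 0.002(7160) + 3.82(21.5) = 23 − 29.75 + 14.32 + 82.13 = 89.7.
∂Q_x/∂P_x = −1.7, so E_p = (−1.7)·(17.5/89.7) ≈ -0.33.
|E_p| < 1: demand is inelastic.

-0.33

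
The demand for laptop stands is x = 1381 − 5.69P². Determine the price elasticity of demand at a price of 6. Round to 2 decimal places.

-0.35

At P = 6, x = 1176.16.
dx/dP = −2·5.69·P = −68.28.
Point elasticity E = (dx/dP)·(P/x) = -68.28 × 6/1176.16 ≈ -0.35.
|E| < 1, so demand is inelastic at this price.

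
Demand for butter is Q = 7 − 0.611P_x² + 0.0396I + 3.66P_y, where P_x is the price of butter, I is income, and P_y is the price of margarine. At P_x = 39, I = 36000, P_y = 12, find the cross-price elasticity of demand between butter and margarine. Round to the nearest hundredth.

Substituting, Q = 7 − 0.611(39)² + 0.0396(36000) + 3.66(12) = 7 − 929.331 + 1425.6 + 43.92 = 547.189.
∂Q/∂P_y = +3.66, so E_xy = 3.66·(12/547.189) ≈ 0.08.
E_xy > 0: the goods are substitutes.

0.08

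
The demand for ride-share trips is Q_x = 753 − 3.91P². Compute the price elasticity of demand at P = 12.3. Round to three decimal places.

-7.328

At P = 12.3, Q_x = 161.4561.
dQ_x/dP = −2·3.91·P = −96.186.
Point elasticity E = (dQ_x/dP)·(P/Q_x) = -96.186 × 12.3/161.4561 ≈ -7.328.
|E| > 1, so demand is elastic at this price.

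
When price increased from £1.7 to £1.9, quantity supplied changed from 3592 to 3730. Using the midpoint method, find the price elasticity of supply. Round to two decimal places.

%ΔQ = (3730 − 3592)/[(3592 + 3730)/2] = 138/3661 ≈ 0.0377.
%ΔP = (1.9 − 1.7)/[(1.7 + 1.9)/2] = 0.2/1.8 ≈ 0.1111.
Arc elasticity E = %ΔQ/%ΔP ≈ 0.0377/0.1111 ≈ 0.34.
|E| < 1: supply is inelastic over this range.

0.34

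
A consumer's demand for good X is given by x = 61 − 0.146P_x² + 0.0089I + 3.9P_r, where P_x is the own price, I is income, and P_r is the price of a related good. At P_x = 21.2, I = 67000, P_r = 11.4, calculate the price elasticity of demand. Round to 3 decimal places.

Evaluating quantity at (P_x, I, P_r) gives x = 61 − 0.146(21.2)² + 0.0089(67000) + 3.9(11.4) = 61 − 65.6182 + 596.3 + 44.46 = 636.1418.
∂x/∂P_x = −2·0.146·P_x = -6.1904, so E_p = -6.1904·(21.2/636.1418) ≈ -0.206.
|E_p| < 1: demand is inelastic.

-0.206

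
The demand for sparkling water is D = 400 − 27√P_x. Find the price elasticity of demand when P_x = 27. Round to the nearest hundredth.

-0.27

At P_x = 27, D = 259.7039.
dD/dP_x = −27/(2√P_x) = −27/(2·5.1962).
Point elasticity E = (dD/dP_x)·(P_x/D) = -2.5981 × 27/259.7039 ≈ -0.27.
|E| < 1, so demand is inelastic at this price.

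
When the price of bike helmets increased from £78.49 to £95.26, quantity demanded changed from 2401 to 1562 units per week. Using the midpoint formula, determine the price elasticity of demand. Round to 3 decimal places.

%Δq = (1562 − 2401)/[(2401 + 1562)/2] = -839/1981.5 ≈ -0.4234.
%Δp = (95.26 − 78.49)/[(78.49 + 95.26)/2] = 16.77/86.875 ≈ 0.1930.
Arc elasticity E = %Δq/%Δp ≈ -0.4234/0.1930 ≈ -2.193.
|E| > 1: demand is elastic over this range.

-2.193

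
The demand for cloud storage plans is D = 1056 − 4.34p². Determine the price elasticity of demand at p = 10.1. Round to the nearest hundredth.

At p = 10.1, D = 613.2766.
dD/dp = −2·4.34·p = −87.668.
Point elasticity E = (dD/dp)·(p/D) = -87.668 × 10.1/613.2766 ≈ -1.44.
|E| > 1, so demand is elastic at this price.

-1.44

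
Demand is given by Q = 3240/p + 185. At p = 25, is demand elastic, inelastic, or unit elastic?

At p = 25, Q = 314.6.
dQ/dp = −3240/p² = −5.184.
Point elasticity E = (dQ/dp)·(p/Q) = -5.184 × 25/314.6 ≈ -0.412.
|E| ≈ 0.412 < 1, so demand is inelastic.

inelastic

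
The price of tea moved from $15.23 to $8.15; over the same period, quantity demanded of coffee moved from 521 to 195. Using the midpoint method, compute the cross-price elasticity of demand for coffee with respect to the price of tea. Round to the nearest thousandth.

%ΔQ_x = (195 − 521)/[(521+195)/2] = -326/358 ≈ -0.9106.
%ΔP_y = (8.15 − 15.23)/[(15.23+8.15)/2] ≈ -0.6056.
E_xy = -0.9106/-0.6056 ≈ 1.504.
E_xy > 0, so coffee and tea are substitutes.

1.504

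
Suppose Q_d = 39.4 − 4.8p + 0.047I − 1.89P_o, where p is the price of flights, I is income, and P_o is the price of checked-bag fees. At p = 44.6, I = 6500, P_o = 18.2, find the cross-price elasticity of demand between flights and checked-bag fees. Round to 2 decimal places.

At the given point, Q_d = 39.4 − 4.8(44.6) + 0.047(6500) − 1.89(18.2) = 39.4 − 214.08 + 305.5 − 34.398 = 96.422.
∂Q_d/∂P_o = −1.89, so E_xy = -1.89·(18.2/96.422) ≈ -0.36.
E_xy < 0: the goods are complements.

-0.36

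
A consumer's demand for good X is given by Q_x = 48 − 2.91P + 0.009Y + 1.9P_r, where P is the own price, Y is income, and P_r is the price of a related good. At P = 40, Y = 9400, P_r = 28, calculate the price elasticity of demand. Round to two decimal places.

First evaluate Q_x: 48 − 2.91(40) + 0.009(9400) + 1.9(28) = 48 − 116.4 + 84.6 + 53.2 = 69.4.
∂Q_x/∂P = −2.91, so E_p = (−2.91)·(40/69.4) ≈ -1.68.
|E_p| > 1: demand is elastic.

-1.68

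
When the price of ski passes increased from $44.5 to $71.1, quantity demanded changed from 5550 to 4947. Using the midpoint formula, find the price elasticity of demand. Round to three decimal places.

-0.250

%Δq = (4947 − 5550)/[(5550 + 4947)/2] = -603/5248.5 ≈ -0.1149.
%ΔP = (71.1 − 44.5)/[(44.5 + 71.1)/2] = 26.6/57.8 ≈ 0.4602.
Arc elasticity E = %Δq/%ΔP ≈ -0.1149/0.4602 ≈ -0.250.
|E| < 1: demand is inelastic over this range.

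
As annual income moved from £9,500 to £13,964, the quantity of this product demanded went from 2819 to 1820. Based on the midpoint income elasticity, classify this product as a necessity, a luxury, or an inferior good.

inferior

%ΔQ = (1820 − 2819)/[(2819+1820)/2] = -999/2319.5 ≈ -0.4307.
%ΔI = (13,964 − 9,500)/[(9,500+13,964)/2] = 4464/11732 ≈ 0.3805.
E_I = %ΔQ/%ΔI ≈ -1.132.
E_I < 0: inferior good.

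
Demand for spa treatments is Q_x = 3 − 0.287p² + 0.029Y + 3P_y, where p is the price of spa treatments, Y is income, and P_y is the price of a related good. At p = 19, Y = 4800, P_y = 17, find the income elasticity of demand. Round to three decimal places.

At the given point, Q_x = 3 − 0.287(19)² + 0.029(4800) + 3(17) = 3 − 103.607 + 139.2 + 51 = 89.593.
∂Q_x/∂Y = +0.029, so E_I = 0.029·(4800/89.593) ≈ 1.554.
E_I > 1: normal good (luxury).

1.554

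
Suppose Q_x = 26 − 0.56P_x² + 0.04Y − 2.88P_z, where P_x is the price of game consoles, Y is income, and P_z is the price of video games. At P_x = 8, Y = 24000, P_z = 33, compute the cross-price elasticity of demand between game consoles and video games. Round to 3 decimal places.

-0.111

Evaluating quantity at (P_x, Y, P_z) gives Q_x = 26 − 0.56(8)² + 0.04(24000) − 2.88(33) = 26 − 35.84 + 960 − 95.04 = 855.12.
∂Q_x/∂P_z = −2.88, so E_xy = -2.88·(33/855.12) ≈ -0.111.
E_xy < 0: the goods are complements.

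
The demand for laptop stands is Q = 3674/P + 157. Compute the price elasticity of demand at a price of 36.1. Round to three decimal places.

-0.393

At P = 36.1, Q = 258.7729.
dQ/dP = −3674/P² = −2.8192.
Point elasticity E = (dQ/dP)·(P/Q) = -2.8192 × 36.1/258.7729 ≈ -0.393.
|E| < 1, so demand is inelastic at this price.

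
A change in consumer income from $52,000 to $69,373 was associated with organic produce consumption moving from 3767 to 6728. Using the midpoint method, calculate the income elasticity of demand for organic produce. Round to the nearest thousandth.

%ΔQ = (6728 − 3767)/[(3767+6728)/2] = 2961/5247.5 ≈ 0.5643.
%ΔI = (69,373 − 52,000)/[(52,000+69,373)/2] = 17373/60686.5 ≈ 0.2863.
E_I = %ΔQ/%ΔI ≈ 1.971.
E_I > 1: normal good (luxury).

1.971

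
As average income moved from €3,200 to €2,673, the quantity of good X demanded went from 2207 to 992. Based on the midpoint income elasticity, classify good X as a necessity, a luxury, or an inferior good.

%ΔQ = (992 − 2207)/[(2207+992)/2] = -1215/1599.5 ≈ -0.7596.
%ΔY = (2,673 − 3,200)/[(3,200+2,673)/2] = -527/2936.5 ≈ -0.1795.
E_I = %ΔQ/%ΔY ≈ 4.233.
E_I > 1: normal good (luxury).

luxury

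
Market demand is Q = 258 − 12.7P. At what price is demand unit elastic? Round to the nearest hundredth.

10.16

For linear demand Q = a − bP, E = −bP/(a − bP). |E| = 1 ⇒ bP = a − bP ⇒ P = a/(2b).
P = 258/(2·12.7) ≈ 10.16.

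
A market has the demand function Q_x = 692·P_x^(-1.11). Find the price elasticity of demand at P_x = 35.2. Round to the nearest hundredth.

For a Cobb–Douglas (constant-elasticity) form Q_x = A·P_x^α·…, the elasticity with respect to P_x equals the exponent α at every point.
Here the exponent on P_x is -1.11, so the price elasticity of demand is -1.11.

-1.11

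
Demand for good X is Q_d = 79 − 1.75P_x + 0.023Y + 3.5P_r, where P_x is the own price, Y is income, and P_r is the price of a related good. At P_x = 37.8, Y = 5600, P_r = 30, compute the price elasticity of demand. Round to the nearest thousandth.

-0.268

Substituting, Q_d = 79 − 1.75(37.8) + 0.023(5600) + 3.5(30) = 79 − 66.15 + 128.8 + 105 = 246.65.
∂Q_d/∂P_x = −1.75, so E_p = (−1.75)·(37.8/246.65) ≈ -0.268.
|E_p| < 1: demand is inelastic.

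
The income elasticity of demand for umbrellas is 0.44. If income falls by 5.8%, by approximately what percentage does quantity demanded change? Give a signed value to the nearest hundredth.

-2.55

%ΔQ ≈ E × %ΔI = (0.44) × (-5.8%) ≈ -2.55%.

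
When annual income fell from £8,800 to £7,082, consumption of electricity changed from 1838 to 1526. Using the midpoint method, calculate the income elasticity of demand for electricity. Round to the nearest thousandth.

0.857

%ΔQ = (1526 − 1838)/[(1838+1526)/2] = -312/1682 ≈ -0.1855.
%ΔI = (7,082 − 8,800)/[(8,800+7,082)/2] = -1718/7941 ≈ -0.2163.
E_I = %ΔQ/%ΔI ≈ 0.857.
E_I ∈ (0,1): normal good (necessity).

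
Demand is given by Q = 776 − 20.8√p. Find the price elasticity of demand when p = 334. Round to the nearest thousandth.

At p = 334, Q = 395.8661.
dQ/dp = −20.8/(2√p) = −20.8/(2·18.2757).
Point elasticity E = (dQ/dp)·(p/Q) = -0.5691 × 334/395.8661 ≈ -0.480.
|E| < 1, so demand is inelastic at this price.

-0.480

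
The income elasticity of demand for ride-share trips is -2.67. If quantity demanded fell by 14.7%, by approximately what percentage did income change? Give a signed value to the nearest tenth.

%ΔQ ≈ E × %ΔI ⇒ %ΔI = %ΔQ / E = (-14.7%)/(-2.67) ≈ 5.5%.

5.5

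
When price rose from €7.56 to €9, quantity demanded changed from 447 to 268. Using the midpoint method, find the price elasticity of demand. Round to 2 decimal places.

-2.88

%ΔQ = (268 − 447)/[(447 + 268)/2] = -179/357.5 ≈ -0.5007.
%Δp = (9 − 7.56)/[(7.56 + 9)/2] = 1.44/8.28 ≈ 0.1739.
Arc elasticity E = %ΔQ/%Δp ≈ -0.5007/0.1739 ≈ -2.88.
|E| > 1: demand is elastic over this range.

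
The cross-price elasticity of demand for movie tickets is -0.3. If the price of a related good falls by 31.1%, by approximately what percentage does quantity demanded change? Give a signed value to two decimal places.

%ΔQ ≈ E × %ΔP_y = (-0.3) × (-31.1%) = 9.33%.

9.33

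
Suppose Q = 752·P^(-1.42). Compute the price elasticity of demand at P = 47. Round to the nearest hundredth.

-1.42

For a Cobb–Douglas (constant-elasticity) form Q = A·P^α·…, the elasticity with respect to P equals the exponent α at every point.
Here the exponent on P is -1.42, so the price elasticity of demand is -1.42.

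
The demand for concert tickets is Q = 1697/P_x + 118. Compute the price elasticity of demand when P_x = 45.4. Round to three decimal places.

At P_x = 45.4, Q = 155.3789.
dQ/dP_x = −1697/P_x² = −0.8233.
Point elasticity E = (dQ/dP_x)·(P_x/Q) = -0.8233 × 45.4/155.3789 ≈ -0.241.
|E| < 1, so demand is inelastic at this price.

-0.241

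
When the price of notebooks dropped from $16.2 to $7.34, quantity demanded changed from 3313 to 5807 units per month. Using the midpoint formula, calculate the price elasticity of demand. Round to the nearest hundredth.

-0.73

%Δq = (5807 − 3313)/[(3313 + 5807)/2] = 2494/4560 ≈ 0.5469.
%Δp = (7.34 − 16.2)/[(16.2 + 7.34)/2] = -8.86/11.77 ≈ -0.7528.
Arc elasticity E = %Δq/%Δp ≈ 0.5469/-0.7528 ≈ -0.73.
|E| < 1: demand is inelastic over this range.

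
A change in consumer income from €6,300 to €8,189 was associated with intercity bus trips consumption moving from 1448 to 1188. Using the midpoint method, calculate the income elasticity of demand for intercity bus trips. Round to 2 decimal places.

-0.76

%ΔQ = (1188 − 1448)/[(1448+1188)/2] = -260/1318 ≈ -0.1973.
%ΔY = (8,189 − 6,300)/[(6,300+8,189)/2] = 1889/7244.5 ≈ 0.2607.
E_I = %ΔQ/%ΔY ≈ -0.76.
E_I < 0: inferior good.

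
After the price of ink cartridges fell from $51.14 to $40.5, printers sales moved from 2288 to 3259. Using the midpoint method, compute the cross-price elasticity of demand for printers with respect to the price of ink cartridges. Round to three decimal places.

%ΔQ_x = (3259 − 2288)/[(2288+3259)/2] = 971/2773.5 ≈ 0.3501.
%ΔP_y = (40.5 − 51.14)/[(51.14+40.5)/2] ≈ -0.2322.
E_xy = 0.3501/-0.2322 ≈ -1.508.
E_xy < 0, so printers and ink cartridges are complements.

-1.508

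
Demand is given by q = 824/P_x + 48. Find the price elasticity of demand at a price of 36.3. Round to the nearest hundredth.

-0.32

At P_x = 36.3, q = 70.6997.
dq/dP_x = −824/P_x² = −0.6253.
Point elasticity E = (dq/dP_x)·(P_x/q) = -0.6253 × 36.3/70.6997 ≈ -0.32.
|E| < 1, so demand is inelastic at this price.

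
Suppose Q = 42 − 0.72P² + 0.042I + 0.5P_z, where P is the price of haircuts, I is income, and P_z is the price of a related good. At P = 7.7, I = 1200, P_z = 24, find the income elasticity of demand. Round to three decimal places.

0.817

Substituting, Q = 42 − 0.72(7.7)² + 0.042(1200) + 0.5(24) = 42 − 42.6888 + 50.4 + 12 = 61.7112.
∂Q/∂I = +0.042, so E_I = 0.042·(1200/61.7112) ≈ 0.817.
E_I ∈ (0,1): normal good (necessity).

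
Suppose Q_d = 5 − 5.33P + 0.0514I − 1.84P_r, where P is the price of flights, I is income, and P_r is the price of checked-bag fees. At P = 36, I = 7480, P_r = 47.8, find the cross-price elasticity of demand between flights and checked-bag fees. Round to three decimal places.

First evaluate Q_d: 5 − 5.33(36) + 0.0514(7480) − 1.84(47.8) = 5 − 191.88 + 384.472 − 87.952 = 109.64.
∂Q_d/∂P_r = −1.84, so E_xy = -1.84·(47.8/109.64) ≈ -0.802.
E_xy < 0: the goods are complements.

-0.802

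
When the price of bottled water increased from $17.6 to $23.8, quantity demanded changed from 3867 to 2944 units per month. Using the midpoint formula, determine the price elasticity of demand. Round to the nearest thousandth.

%Δq = (2944 − 3867)/[(3867 + 2944)/2] = -923/3405.5 ≈ -0.2710.
%ΔP = (23.8 − 17.6)/[(17.6 + 23.8)/2] = 6.2/20.7 ≈ 0.2995.
Arc elasticity E = %Δq/%ΔP ≈ -0.2710/0.2995 ≈ -0.905.
|E| < 1: demand is inelastic over this range.

-0.905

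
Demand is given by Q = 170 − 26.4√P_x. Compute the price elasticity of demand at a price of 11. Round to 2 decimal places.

-0.53

At P_x = 11, Q = 82.4411.
dQ/dP_x = −26.4/(2√P_x) = −26.4/(2·3.3166).
Point elasticity E = (dQ/dP_x)·(P_x/Q) = -3.9799 × 11/82.4411 ≈ -0.53.
|E| < 1, so demand is inelastic at this price.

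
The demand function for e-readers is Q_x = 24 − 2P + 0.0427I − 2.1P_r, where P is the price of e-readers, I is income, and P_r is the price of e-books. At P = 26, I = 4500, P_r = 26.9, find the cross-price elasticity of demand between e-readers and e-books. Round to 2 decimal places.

At the given point, Q_x = 24 − 2(26) + 0.0427(4500) − 2.1(26.9) = 24 − 52 + 192.15 − 56.49 = 107.66.
∂Q_x/∂P_r = −2.1, so E_xy = -2.1·(26.9/107.66) ≈ -0.52.
E_xy < 0: the goods are complements.

-0.52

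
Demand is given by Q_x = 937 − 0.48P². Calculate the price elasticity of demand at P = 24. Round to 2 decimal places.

At P = 24, Q_x = 660.52.
dQ_x/dP = −2·0.48·P = −23.04.
Point elasticity E = (dQ_x/dP)·(P/Q_x) = -23.04 × 24/660.52 ≈ -0.84.
|E| < 1, so demand is inelastic at this price.

-0.84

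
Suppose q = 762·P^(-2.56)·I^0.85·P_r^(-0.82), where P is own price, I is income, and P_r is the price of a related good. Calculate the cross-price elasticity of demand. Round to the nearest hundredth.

-0.82

For a Cobb–Douglas (constant-elasticity) form q = A·P_r^α·…, the elasticity with respect to P_r equals the exponent α at every point.
Here the exponent on P_r is -0.82, so the cross-price elasticity of demand is -0.82.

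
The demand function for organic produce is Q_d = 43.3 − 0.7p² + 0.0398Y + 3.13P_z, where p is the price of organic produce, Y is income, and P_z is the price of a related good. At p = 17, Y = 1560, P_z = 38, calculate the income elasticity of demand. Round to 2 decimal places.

Substituting, Q_d = 43.3 − 0.7(17)² + 0.0398(1560) + 3.13(38) = 43.3 − 202.3 + 62.088 + 118.94 = 22.028.
∂Q_d/∂Y = +0.0398, so E_I = 0.0398·(1560/22.028) ≈ 2.82.
E_I > 1: normal good (luxury).

2.82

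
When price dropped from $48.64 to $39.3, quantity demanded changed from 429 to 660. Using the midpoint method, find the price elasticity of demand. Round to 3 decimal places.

%Δq = (660 − 429)/[(429 + 660)/2] = 231/544.5 ≈ 0.4242.
%ΔP = (39.3 − 48.64)/[(48.64 + 39.3)/2] = -9.34/43.97 ≈ -0.2124.
Arc elasticity E = %Δq/%ΔP ≈ 0.4242/-0.2124 ≈ -1.997.
|E| > 1: demand is elastic over this range.

-1.997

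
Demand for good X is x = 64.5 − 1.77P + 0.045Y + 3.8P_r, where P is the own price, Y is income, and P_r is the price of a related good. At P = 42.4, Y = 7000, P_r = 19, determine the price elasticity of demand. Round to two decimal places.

First evaluate x: 64.5 − 1.77(42.4) + 0.045(7000) + 3.8(19) = 64.5 − 75.048 + 315 + 72.2 = 376.652.
∂x/∂P = −1.77, so E_p = (−1.77)·(42.4/376.652) ≈ -0.20.
|E_p| < 1: demand is inelastic.

-0.20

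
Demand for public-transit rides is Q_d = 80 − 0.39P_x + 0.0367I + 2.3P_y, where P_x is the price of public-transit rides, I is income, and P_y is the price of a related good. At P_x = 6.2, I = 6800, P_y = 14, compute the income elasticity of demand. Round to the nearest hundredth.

0.69

At the given point, Q_d = 80 − 0.39(6.2) + 0.0367(6800) + 2.3(14) = 80 − 2.418 + 249.56 + 32.2 = 359.342.
∂Q_d/∂I = +0.0367, so E_I = 0.0367·(6800/359.342) ≈ 0.69.
E_I ∈ (0,1): normal good (necessity).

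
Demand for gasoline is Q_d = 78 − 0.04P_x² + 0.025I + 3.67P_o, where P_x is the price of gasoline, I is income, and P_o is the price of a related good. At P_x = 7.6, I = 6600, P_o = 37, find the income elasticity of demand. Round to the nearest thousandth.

At the given point, Q_d = 78 − 0.04(7.6)² + 0.025(6600) + 3.67(37) = 78 − 2.3104 + 165 + 135.79 = 376.4796.
∂Q_d/∂I = +0.025, so E_I = 0.025·(6600/376.4796) ≈ 0.438.
E_I ∈ (0,1): normal good (necessity).

0.438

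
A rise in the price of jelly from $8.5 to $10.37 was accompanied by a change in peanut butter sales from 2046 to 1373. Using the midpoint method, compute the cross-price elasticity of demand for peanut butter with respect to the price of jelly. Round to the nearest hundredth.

%ΔQ_x = (1373 − 2046)/[(2046+1373)/2] = -673/1709.5 ≈ -0.3937.
%ΔP_y = (10.37 − 8.5)/[(8.5+10.37)/2] ≈ 0.1982.
E_xy = -0.3937/0.1982 ≈ -1.99.
E_xy < 0, so peanut butter and jelly are complements.

-1.99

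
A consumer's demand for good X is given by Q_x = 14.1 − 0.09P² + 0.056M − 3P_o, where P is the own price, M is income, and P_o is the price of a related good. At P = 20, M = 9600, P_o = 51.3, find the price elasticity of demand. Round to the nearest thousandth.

Substituting, Q_x = 14.1 − 0.09(20)² + 0.056(9600) − 3(51.3) = 14.1 − 36 + 537.6 − 153.9 = 361.8.
∂Q_x/∂P = −2·0.09·P = -3.6, so E_p = -3.6·(20/361.8) ≈ -0.199.
|E_p| < 1: demand is inelastic.

-0.199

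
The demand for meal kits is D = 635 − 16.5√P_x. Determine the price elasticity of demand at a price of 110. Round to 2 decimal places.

At P_x = 110, D = 461.9465.
dD/dP_x = −16.5/(2√P_x) = −16.5/(2·10.4881).
Point elasticity E = (dD/dP_x)·(P_x/D) = -0.7866 × 110/461.9465 ≈ -0.19.
|E| < 1, so demand is inelastic at this price.

-0.19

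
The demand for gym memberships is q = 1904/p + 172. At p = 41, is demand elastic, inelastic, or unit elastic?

At p = 41, q = 218.439.
dq/dp = −1904/p² = −1.1327.
Point elasticity E = (dq/dp)·(p/q) = -1.1327 × 41/218.439 ≈ -0.213.
|E| ≈ 0.213 < 1, so demand is inelastic.

inelastic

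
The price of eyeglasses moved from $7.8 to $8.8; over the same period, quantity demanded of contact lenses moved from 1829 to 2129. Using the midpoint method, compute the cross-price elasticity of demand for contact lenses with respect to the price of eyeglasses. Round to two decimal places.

1.26

%ΔQ_x = (2129 − 1829)/[(1829+2129)/2] = 300/1979 ≈ 0.1516.
%ΔP_y = (8.8 − 7.8)/[(7.8+8.8)/2] ≈ 0.1205.
E_xy = 0.1516/0.1205 ≈ 1.26.
E_xy > 0, so contact lenses and eyeglasses are substitutes.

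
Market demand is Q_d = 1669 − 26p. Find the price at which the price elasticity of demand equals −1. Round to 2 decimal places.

32.10

For linear demand Q_d = a − bp, E = −bp/(a − bp). |E| = 1 ⇒ bp = a − bp ⇒ p = a/(2b).
p = 1669/(2·26) ≈ 32.10.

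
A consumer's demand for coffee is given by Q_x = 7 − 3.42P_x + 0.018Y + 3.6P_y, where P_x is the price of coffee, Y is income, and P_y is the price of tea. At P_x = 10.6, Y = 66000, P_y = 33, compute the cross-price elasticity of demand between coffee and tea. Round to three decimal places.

0.093

Evaluating quantity at (P_x, Y, P_y) gives Q_x = 7 − 3.42(10.6) + 0.018(66000) + 3.6(33) = 7 − 36.252 + 1188 + 118.8 = 1277.548.
∂Q_x/∂P_y = +3.6, so E_xy = 3.6·(33/1277.548) ≈ 0.093.
E_xy > 0: the goods are substitutes.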